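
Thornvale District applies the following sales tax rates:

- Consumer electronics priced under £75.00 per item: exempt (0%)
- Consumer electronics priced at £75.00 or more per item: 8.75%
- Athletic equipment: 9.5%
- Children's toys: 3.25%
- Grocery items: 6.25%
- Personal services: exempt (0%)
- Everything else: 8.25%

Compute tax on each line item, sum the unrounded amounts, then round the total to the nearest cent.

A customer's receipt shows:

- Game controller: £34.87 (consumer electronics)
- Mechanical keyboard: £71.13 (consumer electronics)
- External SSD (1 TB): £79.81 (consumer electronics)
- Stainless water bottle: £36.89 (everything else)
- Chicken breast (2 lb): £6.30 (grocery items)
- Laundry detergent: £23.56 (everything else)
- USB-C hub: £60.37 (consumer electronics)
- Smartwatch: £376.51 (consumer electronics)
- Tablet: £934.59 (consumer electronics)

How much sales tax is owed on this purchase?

£127.09

Game controller £34.87: consumer electronics, under £75.00 → 0% → £0.00
Mechanical keyboard £71.13: consumer electronics, under £75.00 → 0% → £0.00
External SSD (1 TB) £79.81: consumer electronics, £75.00 or more → 8.75% → £6.983375
Stainless water bottle £36.89: everything else → 8.25% → £3.043425
Chicken breast (2 lb) £6.30: grocery items → 6.25% → £0.39375
Laundry detergent £23.56: everything else → 8.25% → £1.9437
USB-C hub £60.37: consumer electronics, under £75.00 → 0% → £0.00
Smartwatch £376.51: consumer electronics, £75.00 or more → 8.75% → £32.944625
Tablet £934.59: consumer electronics, £75.00 or more → 8.75% → £81.776625
Unrounded tax sum = £127.0855 → £127.09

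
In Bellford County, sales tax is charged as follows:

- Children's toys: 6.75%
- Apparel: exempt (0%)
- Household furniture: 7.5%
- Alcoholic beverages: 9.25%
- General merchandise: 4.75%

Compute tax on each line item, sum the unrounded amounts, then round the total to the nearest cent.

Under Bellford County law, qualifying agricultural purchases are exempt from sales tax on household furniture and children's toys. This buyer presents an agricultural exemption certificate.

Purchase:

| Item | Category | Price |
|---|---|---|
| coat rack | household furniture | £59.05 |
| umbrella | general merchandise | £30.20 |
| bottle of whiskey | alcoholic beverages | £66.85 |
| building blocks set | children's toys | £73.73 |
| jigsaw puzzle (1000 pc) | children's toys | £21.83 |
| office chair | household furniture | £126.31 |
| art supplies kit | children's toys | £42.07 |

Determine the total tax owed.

£7.62

Coat rack £59.05: household furniture, buyer-exempt → 0% → £0.00
Umbrella £30.20: general merchandise → 4.75% → £1.4345
Bottle of whiskey £66.85: alcoholic beverages → 9.25% → £6.183625
Building blocks set £73.73: children's toys, buyer-exempt → 0% → £0.00
Jigsaw puzzle (1000 pc) £21.83: children's toys, buyer-exempt → 0% → £0.00
Office chair £126.31: household furniture, buyer-exempt → 0% → £0.00
Art supplies kit £42.07: children's toys, buyer-exempt → 0% → £0.00
Unrounded tax sum = £7.618125 → £7.62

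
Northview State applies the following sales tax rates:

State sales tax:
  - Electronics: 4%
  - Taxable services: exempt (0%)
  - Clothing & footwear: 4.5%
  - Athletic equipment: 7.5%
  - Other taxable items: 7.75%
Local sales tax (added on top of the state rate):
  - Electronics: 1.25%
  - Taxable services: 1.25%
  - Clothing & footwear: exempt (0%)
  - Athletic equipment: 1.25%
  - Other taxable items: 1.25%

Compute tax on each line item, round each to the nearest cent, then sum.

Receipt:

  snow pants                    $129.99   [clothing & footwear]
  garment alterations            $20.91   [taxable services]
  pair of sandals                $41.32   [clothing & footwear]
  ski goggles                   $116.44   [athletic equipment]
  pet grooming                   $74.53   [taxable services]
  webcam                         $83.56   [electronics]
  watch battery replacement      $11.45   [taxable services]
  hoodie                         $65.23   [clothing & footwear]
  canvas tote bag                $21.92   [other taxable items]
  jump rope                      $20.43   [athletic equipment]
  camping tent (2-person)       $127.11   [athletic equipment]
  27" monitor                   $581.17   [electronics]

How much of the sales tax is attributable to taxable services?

Garment alterations $20.91: taxable services → 0% + 1.25% local = 1.25% → $0.26
Pet grooming $74.53: taxable services → 0% + 1.25% local = 1.25% → $0.93
Watch battery replacement $11.45: taxable services → 0% + 1.25% local = 1.25% → $0.14
Tax on taxable services = $0.26 + $0.93 + $0.14 = $1.33

$1.33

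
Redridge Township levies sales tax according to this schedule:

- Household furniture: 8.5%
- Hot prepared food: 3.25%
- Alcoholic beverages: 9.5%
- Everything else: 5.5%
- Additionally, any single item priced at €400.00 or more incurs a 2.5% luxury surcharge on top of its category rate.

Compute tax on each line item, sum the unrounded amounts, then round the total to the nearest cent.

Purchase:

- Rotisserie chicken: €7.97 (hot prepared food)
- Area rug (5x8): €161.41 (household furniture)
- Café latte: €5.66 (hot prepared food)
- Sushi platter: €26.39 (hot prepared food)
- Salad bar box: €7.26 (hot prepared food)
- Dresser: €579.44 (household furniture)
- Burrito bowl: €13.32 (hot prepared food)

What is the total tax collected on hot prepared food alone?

Rotisserie chicken €7.97: hot prepared food → 3.25% → €0.259025
Café latte €5.66: hot prepared food → 3.25% → €0.18395
Sushi platter €26.39: hot prepared food → 3.25% → €0.857675
Salad bar box €7.26: hot prepared food → 3.25% → €0.23595
Burrito bowl €13.32: hot prepared food → 3.25% → €0.4329
Tax on hot prepared food: unrounded sum = €1.9695 → €1.97

€1.97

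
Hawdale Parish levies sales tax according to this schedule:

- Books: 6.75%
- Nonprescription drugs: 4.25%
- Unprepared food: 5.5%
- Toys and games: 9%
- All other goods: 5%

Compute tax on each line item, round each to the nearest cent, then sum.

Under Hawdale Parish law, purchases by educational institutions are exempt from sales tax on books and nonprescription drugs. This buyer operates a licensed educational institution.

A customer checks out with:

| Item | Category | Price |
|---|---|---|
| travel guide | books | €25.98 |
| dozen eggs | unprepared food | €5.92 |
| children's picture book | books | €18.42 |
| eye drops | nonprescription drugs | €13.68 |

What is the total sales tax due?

Travel guide €25.98: books, buyer-exempt → 0% → €0.00
Dozen eggs €5.92: unprepared food → 5.5% → €0.33
Children's picture book €18.42: books, buyer-exempt → 0% → €0.00
Eye drops €13.68: nonprescription drugs, buyer-exempt → 0% → €0.00
Total tax = €0.33

€0.33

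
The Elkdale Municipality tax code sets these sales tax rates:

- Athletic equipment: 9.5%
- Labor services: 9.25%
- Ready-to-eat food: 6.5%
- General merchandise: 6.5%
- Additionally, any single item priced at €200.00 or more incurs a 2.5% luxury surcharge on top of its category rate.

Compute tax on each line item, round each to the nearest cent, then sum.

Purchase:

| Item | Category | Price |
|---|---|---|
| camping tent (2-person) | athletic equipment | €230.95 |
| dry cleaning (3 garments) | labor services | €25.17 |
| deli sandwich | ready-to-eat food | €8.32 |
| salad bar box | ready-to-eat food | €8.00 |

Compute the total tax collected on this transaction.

€31.10

Camping tent (2-person) €230.95: athletic equipment → 9.5% + 2.5% surcharge = 12% → €27.71
Dry cleaning (3 garments) €25.17: labor services → 9.25% → €2.33
Deli sandwich €8.32: ready-to-eat food → 6.5% → €0.54
Salad bar box €8.00: ready-to-eat food → 6.5% → €0.52
Total tax = €27.71 + €2.33 + €0.54 + €0.52 = €31.10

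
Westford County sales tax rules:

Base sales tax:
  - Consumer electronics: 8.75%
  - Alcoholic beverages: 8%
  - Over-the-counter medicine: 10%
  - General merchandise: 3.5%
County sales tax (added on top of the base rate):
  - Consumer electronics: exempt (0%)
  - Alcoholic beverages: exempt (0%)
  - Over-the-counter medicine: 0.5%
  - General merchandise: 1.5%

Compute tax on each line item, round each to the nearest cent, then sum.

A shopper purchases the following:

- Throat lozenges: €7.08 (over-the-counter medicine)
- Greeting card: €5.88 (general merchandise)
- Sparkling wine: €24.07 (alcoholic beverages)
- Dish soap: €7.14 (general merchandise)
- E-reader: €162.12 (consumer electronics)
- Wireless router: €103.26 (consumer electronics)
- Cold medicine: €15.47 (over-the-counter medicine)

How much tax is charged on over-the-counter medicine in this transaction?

€2.36

Throat lozenges €7.08: over-the-counter medicine → 10% + 0.5% county = 10.5% → €0.74
Cold medicine €15.47: over-the-counter medicine → 10% + 0.5% county = 10.5% → €1.62
Tax on over-the-counter medicine = €0.74 + €1.62 = €2.36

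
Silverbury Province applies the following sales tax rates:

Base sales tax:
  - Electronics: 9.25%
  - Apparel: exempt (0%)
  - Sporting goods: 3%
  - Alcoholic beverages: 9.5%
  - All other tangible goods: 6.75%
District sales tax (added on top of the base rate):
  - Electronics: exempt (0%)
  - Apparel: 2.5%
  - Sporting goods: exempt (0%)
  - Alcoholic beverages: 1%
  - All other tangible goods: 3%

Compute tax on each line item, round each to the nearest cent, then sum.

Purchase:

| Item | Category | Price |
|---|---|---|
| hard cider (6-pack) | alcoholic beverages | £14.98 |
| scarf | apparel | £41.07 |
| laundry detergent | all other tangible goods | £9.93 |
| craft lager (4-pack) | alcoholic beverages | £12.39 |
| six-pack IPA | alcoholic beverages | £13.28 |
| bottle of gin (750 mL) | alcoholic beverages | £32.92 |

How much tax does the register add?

Hard cider (6-pack) £14.98: alcoholic beverages → 9.5% + 1% district = 10.5% → £1.57
Scarf £41.07: apparel → 0% + 2.5% district = 2.5% → £1.03
Laundry detergent £9.93: all other tangible goods → 6.75% + 3% district = 9.75% → £0.97
Craft lager (4-pack) £12.39: alcoholic beverages → 9.5% + 1% district = 10.5% → £1.30
Six-pack IPA £13.28: alcoholic beverages → 9.5% + 1% district = 10.5% → £1.39
Bottle of gin (750 mL) £32.92: alcoholic beverages → 9.5% + 1% district = 10.5% → £3.46
Total tax = £1.57 + £1.03 + £0.97 + £1.30 + £1.39 + £3.46 = £9.72

£9.72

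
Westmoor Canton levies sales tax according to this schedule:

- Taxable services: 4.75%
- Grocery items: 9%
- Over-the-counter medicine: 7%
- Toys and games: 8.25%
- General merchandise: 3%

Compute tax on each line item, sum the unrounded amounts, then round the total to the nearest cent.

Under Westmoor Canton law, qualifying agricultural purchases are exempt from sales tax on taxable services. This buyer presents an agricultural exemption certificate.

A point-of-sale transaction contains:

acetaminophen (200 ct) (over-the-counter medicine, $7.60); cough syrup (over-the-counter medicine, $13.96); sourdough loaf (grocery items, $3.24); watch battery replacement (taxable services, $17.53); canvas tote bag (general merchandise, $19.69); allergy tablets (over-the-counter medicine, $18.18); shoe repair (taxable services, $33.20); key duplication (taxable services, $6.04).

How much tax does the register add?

$3.66

Acetaminophen (200 ct) $7.60: over-the-counter medicine → 7% → $0.532
Cough syrup $13.96: over-the-counter medicine → 7% → $0.9772
Sourdough loaf $3.24: grocery items → 9% → $0.2916
Watch battery replacement $17.53: taxable services, buyer-exempt → 0% → $0.00
Canvas tote bag $19.69: general merchandise → 3% → $0.5907
Allergy tablets $18.18: over-the-counter medicine → 7% → $1.2726
Shoe repair $33.20: taxable services, buyer-exempt → 0% → $0.00
Key duplication $6.04: taxable services, buyer-exempt → 0% → $0.00
Unrounded tax sum = $3.6641 → $3.66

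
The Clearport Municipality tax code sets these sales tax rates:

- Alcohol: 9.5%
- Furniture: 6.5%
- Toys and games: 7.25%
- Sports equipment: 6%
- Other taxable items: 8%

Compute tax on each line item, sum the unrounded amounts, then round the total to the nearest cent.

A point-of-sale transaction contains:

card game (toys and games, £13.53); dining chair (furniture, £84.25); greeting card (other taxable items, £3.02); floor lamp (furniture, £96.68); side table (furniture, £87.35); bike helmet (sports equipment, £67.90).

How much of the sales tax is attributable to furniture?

£17.44

Dining chair £84.25: furniture → 6.5% → £5.47625
Floor lamp £96.68: furniture → 6.5% → £6.2842
Side table £87.35: furniture → 6.5% → £5.67775
Tax on furniture: unrounded sum = £17.4382 → £17.44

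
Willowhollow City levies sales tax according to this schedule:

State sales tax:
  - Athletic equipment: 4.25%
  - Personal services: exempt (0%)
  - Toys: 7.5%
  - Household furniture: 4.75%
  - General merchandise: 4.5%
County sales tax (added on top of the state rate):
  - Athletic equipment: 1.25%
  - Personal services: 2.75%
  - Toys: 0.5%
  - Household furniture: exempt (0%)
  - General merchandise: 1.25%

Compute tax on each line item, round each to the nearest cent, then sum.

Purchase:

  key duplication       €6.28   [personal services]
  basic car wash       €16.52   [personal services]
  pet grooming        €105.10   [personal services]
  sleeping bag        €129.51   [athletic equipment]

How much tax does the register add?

Key duplication €6.28: personal services → 0% + 2.75% county = 2.75% → €0.17
Basic car wash €16.52: personal services → 0% + 2.75% county = 2.75% → €0.45
Pet grooming €105.10: personal services → 0% + 2.75% county = 2.75% → €2.89
Sleeping bag €129.51: athletic equipment → 4.25% + 1.25% county = 5.5% → €7.12
Total tax = €0.17 + €0.45 + €2.89 + €7.12 = €10.63

€10.63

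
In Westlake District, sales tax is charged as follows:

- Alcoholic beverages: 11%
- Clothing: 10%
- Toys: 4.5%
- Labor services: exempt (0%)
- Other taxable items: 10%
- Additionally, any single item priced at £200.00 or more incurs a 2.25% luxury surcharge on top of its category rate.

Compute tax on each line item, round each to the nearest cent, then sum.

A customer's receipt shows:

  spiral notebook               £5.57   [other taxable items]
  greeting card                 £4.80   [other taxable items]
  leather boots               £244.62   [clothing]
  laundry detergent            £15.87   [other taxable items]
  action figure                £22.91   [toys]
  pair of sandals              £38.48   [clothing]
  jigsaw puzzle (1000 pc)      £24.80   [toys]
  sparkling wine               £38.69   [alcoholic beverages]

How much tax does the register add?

£42.86

Spiral notebook £5.57: other taxable items → 10% → £0.56
Greeting card £4.80: other taxable items → 10% → £0.48
Leather boots £244.62: clothing → 10% + 2.25% surcharge = 12.25% → £29.97
Laundry detergent £15.87: other taxable items → 10% → £1.59
Action figure £22.91: toys → 4.5% → £1.03
Pair of sandals £38.48: clothing → 10% → £3.85
Jigsaw puzzle (1000 pc) £24.80: toys → 4.5% → £1.12
Sparkling wine £38.69: alcoholic beverages → 11% → £4.26
Total tax = £0.56 + £0.48 + £29.97 + £1.59 + £1.03 + £3.85 + £1.12 + £4.26 = £42.86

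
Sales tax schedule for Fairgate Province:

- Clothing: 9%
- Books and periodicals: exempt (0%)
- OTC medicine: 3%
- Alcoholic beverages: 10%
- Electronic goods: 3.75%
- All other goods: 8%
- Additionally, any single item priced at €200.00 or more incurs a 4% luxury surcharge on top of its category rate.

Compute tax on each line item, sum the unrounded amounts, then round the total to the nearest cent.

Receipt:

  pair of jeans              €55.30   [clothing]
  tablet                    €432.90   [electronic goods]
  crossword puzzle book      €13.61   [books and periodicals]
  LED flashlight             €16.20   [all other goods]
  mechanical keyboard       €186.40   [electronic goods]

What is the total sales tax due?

Pair of jeans €55.30: clothing → 9% → €4.977
Tablet €432.90: electronic goods → 3.75% + 4% surcharge = 7.75% → €33.54975
Crossword puzzle book €13.61: books and periodicals → 0% → €0.00
LED flashlight €16.20: all other goods → 8% → €1.296
Mechanical keyboard €186.40: electronic goods → 3.75% → €6.99
Unrounded tax sum = €46.81275 → €46.81

€46.81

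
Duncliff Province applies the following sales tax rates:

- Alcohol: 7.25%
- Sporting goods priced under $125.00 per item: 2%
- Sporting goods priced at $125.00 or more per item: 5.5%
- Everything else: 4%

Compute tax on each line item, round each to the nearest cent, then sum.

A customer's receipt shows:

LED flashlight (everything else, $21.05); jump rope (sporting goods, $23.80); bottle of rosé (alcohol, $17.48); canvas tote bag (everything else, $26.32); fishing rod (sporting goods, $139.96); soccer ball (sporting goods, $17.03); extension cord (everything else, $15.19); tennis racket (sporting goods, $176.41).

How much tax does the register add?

LED flashlight $21.05: everything else → 4% → $0.84
Jump rope $23.80: sporting goods, under $125.00 → 2% → $0.48
Bottle of rosé $17.48: alcohol → 7.25% → $1.27
Canvas tote bag $26.32: everything else → 4% → $1.05
Fishing rod $139.96: sporting goods, $125.00 or more → 5.5% → $7.70
Soccer ball $17.03: sporting goods, under $125.00 → 2% → $0.34
Extension cord $15.19: everything else → 4% → $0.61
Tennis racket $176.41: sporting goods, $125.00 or more → 5.5% → $9.70
Total tax = $0.84 + $0.48 + $1.27 + $1.05 + $7.70 + $0.34 + $0.61 + $9.70 = $21.99

$21.99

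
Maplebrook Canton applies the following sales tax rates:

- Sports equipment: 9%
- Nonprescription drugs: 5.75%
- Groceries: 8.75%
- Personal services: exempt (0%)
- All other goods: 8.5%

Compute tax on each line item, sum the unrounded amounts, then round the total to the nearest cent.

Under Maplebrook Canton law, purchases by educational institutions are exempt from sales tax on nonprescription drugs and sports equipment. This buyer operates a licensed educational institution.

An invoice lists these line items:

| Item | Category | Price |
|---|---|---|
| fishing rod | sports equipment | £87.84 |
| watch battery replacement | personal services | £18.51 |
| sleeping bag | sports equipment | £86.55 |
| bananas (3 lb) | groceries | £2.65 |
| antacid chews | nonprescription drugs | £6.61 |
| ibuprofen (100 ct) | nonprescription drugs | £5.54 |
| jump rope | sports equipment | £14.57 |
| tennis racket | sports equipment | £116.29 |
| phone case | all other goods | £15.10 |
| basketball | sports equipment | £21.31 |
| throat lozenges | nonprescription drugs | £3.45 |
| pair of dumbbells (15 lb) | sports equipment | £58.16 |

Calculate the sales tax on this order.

Fishing rod £87.84: sports equipment, buyer-exempt → 0% → £0.00
Watch battery replacement £18.51: personal services → 0% → £0.00
Sleeping bag £86.55: sports equipment, buyer-exempt → 0% → £0.00
Bananas (3 lb) £2.65: groceries → 8.75% → £0.231875
Antacid chews £6.61: nonprescription drugs, buyer-exempt → 0% → £0.00
Ibuprofen (100 ct) £5.54: nonprescription drugs, buyer-exempt → 0% → £0.00
Jump rope £14.57: sports equipment, buyer-exempt → 0% → £0.00
Tennis racket £116.29: sports equipment, buyer-exempt → 0% → £0.00
Phone case £15.10: all other goods → 8.5% → £1.2835
Basketball £21.31: sports equipment, buyer-exempt → 0% → £0.00
Throat lozenges £3.45: nonprescription drugs, buyer-exempt → 0% → £0.00
Pair of dumbbells (15 lb) £58.16: sports equipment, buyer-exempt → 0% → £0.00
Unrounded tax sum = £1.515375 → £1.52

£1.52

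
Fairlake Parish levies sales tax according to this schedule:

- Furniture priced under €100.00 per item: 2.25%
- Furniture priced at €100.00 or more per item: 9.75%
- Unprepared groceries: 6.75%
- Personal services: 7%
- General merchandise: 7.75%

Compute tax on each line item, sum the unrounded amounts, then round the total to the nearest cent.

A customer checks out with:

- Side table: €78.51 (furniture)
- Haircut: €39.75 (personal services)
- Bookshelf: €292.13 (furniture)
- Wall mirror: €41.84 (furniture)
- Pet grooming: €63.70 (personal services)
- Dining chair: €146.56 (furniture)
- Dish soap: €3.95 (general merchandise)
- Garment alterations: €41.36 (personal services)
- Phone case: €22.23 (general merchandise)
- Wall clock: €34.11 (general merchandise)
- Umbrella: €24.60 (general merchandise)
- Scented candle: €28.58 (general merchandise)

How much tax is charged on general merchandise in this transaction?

Dish soap €3.95: general merchandise → 7.75% → €0.306125
Phone case €22.23: general merchandise → 7.75% → €1.722825
Wall clock €34.11: general merchandise → 7.75% → €2.643525
Umbrella €24.60: general merchandise → 7.75% → €1.9065
Scented candle €28.58: general merchandise → 7.75% → €2.21495
Tax on general merchandise: unrounded sum = €8.793925 → €8.79

€8.79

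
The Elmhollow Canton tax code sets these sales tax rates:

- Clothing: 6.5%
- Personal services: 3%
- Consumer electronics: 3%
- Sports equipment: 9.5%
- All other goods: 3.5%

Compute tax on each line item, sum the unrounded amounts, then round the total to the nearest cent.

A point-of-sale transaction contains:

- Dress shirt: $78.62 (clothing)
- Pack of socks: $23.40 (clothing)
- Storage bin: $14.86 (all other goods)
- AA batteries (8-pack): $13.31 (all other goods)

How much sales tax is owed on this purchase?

Dress shirt $78.62: clothing → 6.5% → $5.1103
Pack of socks $23.40: clothing → 6.5% → $1.521
Storage bin $14.86: all other goods → 3.5% → $0.5201
AA batteries (8-pack) $13.31: all other goods → 3.5% → $0.46585
Unrounded tax sum = $7.61725 → $7.62

$7.62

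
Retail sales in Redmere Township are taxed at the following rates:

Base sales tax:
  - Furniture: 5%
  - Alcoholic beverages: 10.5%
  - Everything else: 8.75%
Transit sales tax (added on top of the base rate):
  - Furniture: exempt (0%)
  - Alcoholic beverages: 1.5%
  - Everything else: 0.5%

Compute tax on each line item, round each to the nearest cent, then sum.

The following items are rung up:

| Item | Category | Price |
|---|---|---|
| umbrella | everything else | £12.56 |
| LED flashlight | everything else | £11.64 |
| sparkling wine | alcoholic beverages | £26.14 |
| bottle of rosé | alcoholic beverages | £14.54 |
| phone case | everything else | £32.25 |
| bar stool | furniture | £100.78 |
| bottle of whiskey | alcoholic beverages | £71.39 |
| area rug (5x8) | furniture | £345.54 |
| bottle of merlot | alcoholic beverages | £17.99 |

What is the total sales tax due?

Umbrella £12.56: everything else → 8.75% + 0.5% transit = 9.25% → £1.16
LED flashlight £11.64: everything else → 8.75% + 0.5% transit = 9.25% → £1.08
Sparkling wine £26.14: alcoholic beverages → 10.5% + 1.5% transit = 12% → £3.14
Bottle of rosé £14.54: alcoholic beverages → 10.5% + 1.5% transit = 12% → £1.74
Phone case £32.25: everything else → 8.75% + 0.5% transit = 9.25% → £2.98
Bar stool £100.78: furniture → 5% + 0% transit = 5% → £5.04
Bottle of whiskey £71.39: alcoholic beverages → 10.5% + 1.5% transit = 12% → £8.57
Area rug (5x8) £345.54: furniture → 5% + 0% transit = 5% → £17.28
Bottle of merlot £17.99: alcoholic beverages → 10.5% + 1.5% transit = 12% → £2.16
Total tax = £1.16 + £1.08 + £3.14 + £1.74 + £2.98 + £5.04 + £8.57 + £17.28 + £2.16 = £43.15

£43.15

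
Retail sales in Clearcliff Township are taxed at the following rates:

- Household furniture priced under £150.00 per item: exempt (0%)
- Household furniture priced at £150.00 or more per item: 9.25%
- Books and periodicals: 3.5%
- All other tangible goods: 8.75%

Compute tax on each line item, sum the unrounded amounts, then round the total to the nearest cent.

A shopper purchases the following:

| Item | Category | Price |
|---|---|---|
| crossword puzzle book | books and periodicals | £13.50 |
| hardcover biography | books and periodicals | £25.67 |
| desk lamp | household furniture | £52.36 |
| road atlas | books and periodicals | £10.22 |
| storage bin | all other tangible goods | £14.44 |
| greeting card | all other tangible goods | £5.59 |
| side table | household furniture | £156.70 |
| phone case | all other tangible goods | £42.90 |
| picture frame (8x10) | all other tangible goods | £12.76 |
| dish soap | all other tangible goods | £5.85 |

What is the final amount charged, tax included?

Crossword puzzle book £13.50: books and periodicals → 3.5% → £0.4725
Hardcover biography £25.67: books and periodicals → 3.5% → £0.89845
Desk lamp £52.36: household furniture, under £150.00 → 0% → £0.00
Road atlas £10.22: books and periodicals → 3.5% → £0.3577
Storage bin £14.44: all other tangible goods → 8.75% → £1.2635
Greeting card £5.59: all other tangible goods → 8.75% → £0.489125
Side table £156.70: household furniture, £150.00 or more → 9.25% → £14.49475
Phone case £42.90: all other tangible goods → 8.75% → £3.75375
Picture frame (8x10) £12.76: all other tangible goods → 8.75% → £1.1165
Dish soap £5.85: all other tangible goods → 8.75% → £0.511875
Subtotal = £339.99; unrounded tax = £23.35815 → £23.36; total due = £363.35

£363.35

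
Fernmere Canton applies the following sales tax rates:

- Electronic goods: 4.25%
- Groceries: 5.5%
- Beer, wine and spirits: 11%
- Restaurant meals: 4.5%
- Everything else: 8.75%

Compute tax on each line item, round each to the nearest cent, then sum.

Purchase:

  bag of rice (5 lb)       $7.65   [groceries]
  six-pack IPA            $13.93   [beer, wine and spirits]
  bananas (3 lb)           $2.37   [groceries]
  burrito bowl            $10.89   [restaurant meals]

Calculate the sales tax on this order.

$2.57

Bag of rice (5 lb) $7.65: groceries → 5.5% → $0.42
Six-pack IPA $13.93: beer, wine and spirits → 11% → $1.53
Bananas (3 lb) $2.37: groceries → 5.5% → $0.13
Burrito bowl $10.89: restaurant meals → 4.5% → $0.49
Total tax = $0.42 + $1.53 + $0.13 + $0.49 = $2.57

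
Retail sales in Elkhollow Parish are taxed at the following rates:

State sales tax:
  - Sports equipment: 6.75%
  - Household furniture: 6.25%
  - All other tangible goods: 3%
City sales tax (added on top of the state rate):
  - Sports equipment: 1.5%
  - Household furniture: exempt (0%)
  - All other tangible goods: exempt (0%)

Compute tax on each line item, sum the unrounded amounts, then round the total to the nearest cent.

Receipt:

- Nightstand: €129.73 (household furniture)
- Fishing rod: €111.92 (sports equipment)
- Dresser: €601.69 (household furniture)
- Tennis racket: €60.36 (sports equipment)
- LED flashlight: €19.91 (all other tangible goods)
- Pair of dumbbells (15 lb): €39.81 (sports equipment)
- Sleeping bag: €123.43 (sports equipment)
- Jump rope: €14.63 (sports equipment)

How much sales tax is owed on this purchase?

€75.20

Nightstand €129.73: household furniture → 6.25% + 0% city = 6.25% → €8.108125
Fishing rod €111.92: sports equipment → 6.75% + 1.5% city = 8.25% → €9.2334
Dresser €601.69: household furniture → 6.25% + 0% city = 6.25% → €37.605625
Tennis racket €60.36: sports equipment → 6.75% + 1.5% city = 8.25% → €4.9797
LED flashlight €19.91: all other tangible goods → 3% + 0% city = 3% → €0.5973
Pair of dumbbells (15 lb) €39.81: sports equipment → 6.75% + 1.5% city = 8.25% → €3.284325
Sleeping bag €123.43: sports equipment → 6.75% + 1.5% city = 8.25% → €10.182975
Jump rope €14.63: sports equipment → 6.75% + 1.5% city = 8.25% → €1.206975
Unrounded tax sum = €75.198425 → €75.20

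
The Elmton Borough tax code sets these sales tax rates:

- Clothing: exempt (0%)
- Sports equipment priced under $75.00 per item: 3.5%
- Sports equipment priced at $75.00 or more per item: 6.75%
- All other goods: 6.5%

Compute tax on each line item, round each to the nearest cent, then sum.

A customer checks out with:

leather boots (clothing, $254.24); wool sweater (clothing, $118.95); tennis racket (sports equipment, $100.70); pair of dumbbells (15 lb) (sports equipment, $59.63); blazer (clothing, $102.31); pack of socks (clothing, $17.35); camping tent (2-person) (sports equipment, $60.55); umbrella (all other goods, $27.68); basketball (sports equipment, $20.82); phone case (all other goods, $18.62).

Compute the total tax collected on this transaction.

Leather boots $254.24: clothing → 0% → $0.00
Wool sweater $118.95: clothing → 0% → $0.00
Tennis racket $100.70: sports equipment, $75.00 or more → 6.75% → $6.80
Pair of dumbbells (15 lb) $59.63: sports equipment, under $75.00 → 3.5% → $2.09
Blazer $102.31: clothing → 0% → $0.00
Pack of socks $17.35: clothing → 0% → $0.00
Camping tent (2-person) $60.55: sports equipment, under $75.00 → 3.5% → $2.12
Umbrella $27.68: all other goods → 6.5% → $1.80
Basketball $20.82: sports equipment, under $75.00 → 3.5% → $0.73
Phone case $18.62: all other goods → 6.5% → $1.21
Total tax = $6.80 + $2.09 + $2.12 + $1.80 + $0.73 + $1.21 = $14.75

$14.75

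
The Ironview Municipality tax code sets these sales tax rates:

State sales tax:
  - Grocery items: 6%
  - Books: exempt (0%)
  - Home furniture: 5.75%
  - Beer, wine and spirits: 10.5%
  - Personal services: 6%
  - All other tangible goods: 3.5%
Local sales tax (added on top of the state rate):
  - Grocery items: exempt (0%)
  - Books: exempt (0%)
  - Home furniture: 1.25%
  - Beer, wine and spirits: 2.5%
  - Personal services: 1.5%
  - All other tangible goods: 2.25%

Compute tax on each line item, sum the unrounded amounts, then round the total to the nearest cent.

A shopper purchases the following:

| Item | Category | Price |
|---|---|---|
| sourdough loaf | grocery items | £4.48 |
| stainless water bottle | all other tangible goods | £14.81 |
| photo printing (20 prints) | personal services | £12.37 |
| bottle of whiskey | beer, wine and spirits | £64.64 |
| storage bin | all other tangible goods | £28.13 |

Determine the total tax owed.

Sourdough loaf £4.48: grocery items → 6% + 0% local = 6% → £0.2688
Stainless water bottle £14.81: all other tangible goods → 3.5% + 2.25% local = 5.75% → £0.851575
Photo printing (20 prints) £12.37: personal services → 6% + 1.5% local = 7.5% → £0.92775
Bottle of whiskey £64.64: beer, wine and spirits → 10.5% + 2.5% local = 13% → £8.4032
Storage bin £28.13: all other tangible goods → 3.5% + 2.25% local = 5.75% → £1.617475
Unrounded tax sum = £12.0688 → £12.07

£12.07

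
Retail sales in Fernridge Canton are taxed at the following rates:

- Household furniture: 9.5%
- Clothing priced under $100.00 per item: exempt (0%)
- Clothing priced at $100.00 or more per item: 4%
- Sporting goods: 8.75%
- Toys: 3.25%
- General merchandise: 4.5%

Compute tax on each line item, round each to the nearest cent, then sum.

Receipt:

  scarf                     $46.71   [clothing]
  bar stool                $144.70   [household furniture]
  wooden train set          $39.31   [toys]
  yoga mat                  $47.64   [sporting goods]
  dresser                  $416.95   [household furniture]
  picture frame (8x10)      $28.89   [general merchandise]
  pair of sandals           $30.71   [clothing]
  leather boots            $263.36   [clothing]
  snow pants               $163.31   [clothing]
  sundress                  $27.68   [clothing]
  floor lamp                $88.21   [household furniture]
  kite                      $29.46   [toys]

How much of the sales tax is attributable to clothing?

$17.06

Scarf $46.71: clothing, under $100.00 → 0% → $0.00
Pair of sandals $30.71: clothing, under $100.00 → 0% → $0.00
Leather boots $263.36: clothing, $100.00 or more → 4% → $10.53
Snow pants $163.31: clothing, $100.00 or more → 4% → $6.53
Sundress $27.68: clothing, under $100.00 → 0% → $0.00
Tax on clothing = $0.00 + $0.00 + $10.53 + $6.53 + $0.00 = $17.06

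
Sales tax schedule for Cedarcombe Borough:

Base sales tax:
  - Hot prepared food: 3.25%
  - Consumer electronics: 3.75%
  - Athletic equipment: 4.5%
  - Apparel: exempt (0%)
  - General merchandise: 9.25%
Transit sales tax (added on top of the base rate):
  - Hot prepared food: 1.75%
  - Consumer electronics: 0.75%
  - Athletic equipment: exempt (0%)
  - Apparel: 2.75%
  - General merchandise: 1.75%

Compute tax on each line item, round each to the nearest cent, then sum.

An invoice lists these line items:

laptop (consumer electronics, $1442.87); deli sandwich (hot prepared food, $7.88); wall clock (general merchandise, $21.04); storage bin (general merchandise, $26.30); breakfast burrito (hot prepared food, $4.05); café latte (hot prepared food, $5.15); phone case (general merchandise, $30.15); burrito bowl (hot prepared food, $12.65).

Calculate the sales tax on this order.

$74.93

Laptop $1442.87: consumer electronics → 3.75% + 0.75% transit = 4.5% → $64.93
Deli sandwich $7.88: hot prepared food → 3.25% + 1.75% transit = 5% → $0.39
Wall clock $21.04: general merchandise → 9.25% + 1.75% transit = 11% → $2.31
Storage bin $26.30: general merchandise → 9.25% + 1.75% transit = 11% → $2.89
Breakfast burrito $4.05: hot prepared food → 3.25% + 1.75% transit = 5% → $0.20
Café latte $5.15: hot prepared food → 3.25% + 1.75% transit = 5% → $0.26
Phone case $30.15: general merchandise → 9.25% + 1.75% transit = 11% → $3.32
Burrito bowl $12.65: hot prepared food → 3.25% + 1.75% transit = 5% → $0.63
Total tax = $64.93 + $0.39 + $2.31 + $2.89 + $0.20 + $0.26 + $3.32 + $0.63 = $74.93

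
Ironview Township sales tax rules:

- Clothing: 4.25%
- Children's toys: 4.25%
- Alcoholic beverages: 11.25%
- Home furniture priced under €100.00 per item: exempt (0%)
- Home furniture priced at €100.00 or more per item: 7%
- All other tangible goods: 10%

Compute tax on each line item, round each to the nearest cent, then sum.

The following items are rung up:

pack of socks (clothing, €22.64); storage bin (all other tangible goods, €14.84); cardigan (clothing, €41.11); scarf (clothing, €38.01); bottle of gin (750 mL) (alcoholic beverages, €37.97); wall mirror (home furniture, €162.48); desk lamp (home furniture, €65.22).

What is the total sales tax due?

Pack of socks €22.64: clothing → 4.25% → €0.96
Storage bin €14.84: all other tangible goods → 10% → €1.48
Cardigan €41.11: clothing → 4.25% → €1.75
Scarf €38.01: clothing → 4.25% → €1.62
Bottle of gin (750 mL) €37.97: alcoholic beverages → 11.25% → €4.27
Wall mirror €162.48: home furniture, €100.00 or more → 7% → €11.37
Desk lamp €65.22: home furniture, under €100.00 → 0% → €0.00
Total tax = €0.96 + €1.48 + €1.75 + €1.62 + €4.27 + €11.37 = €21.45

€21.45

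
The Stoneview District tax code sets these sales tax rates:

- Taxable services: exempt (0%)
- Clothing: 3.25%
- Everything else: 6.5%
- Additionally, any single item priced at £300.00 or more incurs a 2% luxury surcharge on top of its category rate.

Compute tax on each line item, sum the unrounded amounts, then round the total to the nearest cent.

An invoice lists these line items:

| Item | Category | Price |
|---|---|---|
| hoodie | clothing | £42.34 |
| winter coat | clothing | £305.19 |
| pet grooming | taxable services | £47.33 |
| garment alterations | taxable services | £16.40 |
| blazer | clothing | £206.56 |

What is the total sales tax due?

Hoodie £42.34: clothing → 3.25% → £1.37605
Winter coat £305.19: clothing → 3.25% + 2% surcharge = 5.25% → £16.022475
Pet grooming £47.33: taxable services → 0% → £0.00
Garment alterations £16.40: taxable services → 0% → £0.00
Blazer £206.56: clothing → 3.25% → £6.7132
Unrounded tax sum = £24.111725 → £24.11

£24.11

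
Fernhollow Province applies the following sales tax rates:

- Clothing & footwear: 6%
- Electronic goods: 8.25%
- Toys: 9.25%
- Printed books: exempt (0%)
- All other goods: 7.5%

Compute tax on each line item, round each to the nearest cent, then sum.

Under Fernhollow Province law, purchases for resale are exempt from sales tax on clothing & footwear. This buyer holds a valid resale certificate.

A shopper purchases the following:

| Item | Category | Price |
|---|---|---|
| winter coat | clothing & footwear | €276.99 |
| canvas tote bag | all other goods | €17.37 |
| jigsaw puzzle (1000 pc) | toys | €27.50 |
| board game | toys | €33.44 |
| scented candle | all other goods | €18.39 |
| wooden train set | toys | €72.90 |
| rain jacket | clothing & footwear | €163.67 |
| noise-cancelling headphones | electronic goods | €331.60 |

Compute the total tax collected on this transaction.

Winter coat €276.99: clothing & footwear, buyer-exempt → 0% → €0.00
Canvas tote bag €17.37: all other goods → 7.5% → €1.30
Jigsaw puzzle (1000 pc) €27.50: toys → 9.25% → €2.54
Board game €33.44: toys → 9.25% → €3.09
Scented candle €18.39: all other goods → 7.5% → €1.38
Wooden train set €72.90: toys → 9.25% → €6.74
Rain jacket €163.67: clothing & footwear, buyer-exempt → 0% → €0.00
Noise-cancelling headphones €331.60: electronic goods → 8.25% → €27.36
Total tax = €1.30 + €2.54 + €3.09 + €1.38 + €6.74 + €27.36 = €42.41

€42.41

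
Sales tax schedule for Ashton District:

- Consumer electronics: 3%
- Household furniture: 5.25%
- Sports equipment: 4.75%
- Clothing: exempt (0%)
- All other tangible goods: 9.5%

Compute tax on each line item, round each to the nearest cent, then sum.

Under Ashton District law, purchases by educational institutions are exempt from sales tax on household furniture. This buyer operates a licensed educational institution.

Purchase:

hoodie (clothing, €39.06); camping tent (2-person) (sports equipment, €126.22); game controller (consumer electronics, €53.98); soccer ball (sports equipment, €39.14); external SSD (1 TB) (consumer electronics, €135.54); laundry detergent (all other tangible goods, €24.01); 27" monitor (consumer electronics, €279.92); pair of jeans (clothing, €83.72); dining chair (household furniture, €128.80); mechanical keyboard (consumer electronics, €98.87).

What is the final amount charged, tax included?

€1036.46

Hoodie €39.06: clothing → 0% → €0.00
Camping tent (2-person) €126.22: sports equipment → 4.75% → €6.00
Game controller €53.98: consumer electronics → 3% → €1.62
Soccer ball €39.14: sports equipment → 4.75% → €1.86
External SSD (1 TB) €135.54: consumer electronics → 3% → €4.07
Laundry detergent €24.01: all other tangible goods → 9.5% → €2.28
27" monitor €279.92: consumer electronics → 3% → €8.40
Pair of jeans €83.72: clothing → 0% → €0.00
Dining chair €128.80: household furniture, buyer-exempt → 0% → €0.00
Mechanical keyboard €98.87: consumer electronics → 3% → €2.97
Subtotal = €1009.26; tax = €27.20; total due = €1036.46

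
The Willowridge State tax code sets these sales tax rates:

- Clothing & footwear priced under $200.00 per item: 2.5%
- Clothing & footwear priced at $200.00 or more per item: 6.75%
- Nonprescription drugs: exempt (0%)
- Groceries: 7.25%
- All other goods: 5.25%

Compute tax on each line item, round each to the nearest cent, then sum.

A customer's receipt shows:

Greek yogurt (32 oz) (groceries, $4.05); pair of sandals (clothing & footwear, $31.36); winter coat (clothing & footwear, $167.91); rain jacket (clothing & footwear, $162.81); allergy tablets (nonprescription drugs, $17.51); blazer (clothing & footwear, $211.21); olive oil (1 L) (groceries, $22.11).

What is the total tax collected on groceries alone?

Greek yogurt (32 oz) $4.05: groceries → 7.25% → $0.29
Olive oil (1 L) $22.11: groceries → 7.25% → $1.60
Tax on groceries = $0.29 + $1.60 = $1.89

$1.89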